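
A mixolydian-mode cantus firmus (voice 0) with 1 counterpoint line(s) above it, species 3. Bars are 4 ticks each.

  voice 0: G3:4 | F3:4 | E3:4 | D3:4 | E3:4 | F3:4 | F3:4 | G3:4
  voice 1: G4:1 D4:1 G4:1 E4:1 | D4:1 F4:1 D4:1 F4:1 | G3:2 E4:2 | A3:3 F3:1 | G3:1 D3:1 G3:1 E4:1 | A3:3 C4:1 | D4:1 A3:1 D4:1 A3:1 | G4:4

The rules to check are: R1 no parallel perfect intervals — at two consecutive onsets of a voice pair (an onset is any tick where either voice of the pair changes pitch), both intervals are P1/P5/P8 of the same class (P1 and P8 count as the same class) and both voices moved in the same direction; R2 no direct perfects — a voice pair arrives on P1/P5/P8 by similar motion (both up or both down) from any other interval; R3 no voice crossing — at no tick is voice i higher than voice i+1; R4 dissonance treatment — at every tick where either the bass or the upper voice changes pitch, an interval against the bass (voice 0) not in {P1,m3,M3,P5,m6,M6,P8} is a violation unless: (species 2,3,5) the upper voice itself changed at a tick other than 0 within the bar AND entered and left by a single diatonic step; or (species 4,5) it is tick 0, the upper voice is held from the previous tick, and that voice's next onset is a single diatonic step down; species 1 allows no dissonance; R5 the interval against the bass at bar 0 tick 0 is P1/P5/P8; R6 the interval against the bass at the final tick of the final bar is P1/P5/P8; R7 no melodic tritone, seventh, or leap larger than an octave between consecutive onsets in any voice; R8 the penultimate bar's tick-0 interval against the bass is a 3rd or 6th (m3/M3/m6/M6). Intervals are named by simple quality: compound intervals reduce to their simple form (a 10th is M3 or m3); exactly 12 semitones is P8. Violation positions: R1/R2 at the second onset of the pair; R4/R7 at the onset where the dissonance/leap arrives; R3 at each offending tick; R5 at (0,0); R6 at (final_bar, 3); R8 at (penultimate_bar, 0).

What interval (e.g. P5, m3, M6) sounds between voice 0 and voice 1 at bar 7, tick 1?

P8

voice 0=G3 voice 1=G4 -> P8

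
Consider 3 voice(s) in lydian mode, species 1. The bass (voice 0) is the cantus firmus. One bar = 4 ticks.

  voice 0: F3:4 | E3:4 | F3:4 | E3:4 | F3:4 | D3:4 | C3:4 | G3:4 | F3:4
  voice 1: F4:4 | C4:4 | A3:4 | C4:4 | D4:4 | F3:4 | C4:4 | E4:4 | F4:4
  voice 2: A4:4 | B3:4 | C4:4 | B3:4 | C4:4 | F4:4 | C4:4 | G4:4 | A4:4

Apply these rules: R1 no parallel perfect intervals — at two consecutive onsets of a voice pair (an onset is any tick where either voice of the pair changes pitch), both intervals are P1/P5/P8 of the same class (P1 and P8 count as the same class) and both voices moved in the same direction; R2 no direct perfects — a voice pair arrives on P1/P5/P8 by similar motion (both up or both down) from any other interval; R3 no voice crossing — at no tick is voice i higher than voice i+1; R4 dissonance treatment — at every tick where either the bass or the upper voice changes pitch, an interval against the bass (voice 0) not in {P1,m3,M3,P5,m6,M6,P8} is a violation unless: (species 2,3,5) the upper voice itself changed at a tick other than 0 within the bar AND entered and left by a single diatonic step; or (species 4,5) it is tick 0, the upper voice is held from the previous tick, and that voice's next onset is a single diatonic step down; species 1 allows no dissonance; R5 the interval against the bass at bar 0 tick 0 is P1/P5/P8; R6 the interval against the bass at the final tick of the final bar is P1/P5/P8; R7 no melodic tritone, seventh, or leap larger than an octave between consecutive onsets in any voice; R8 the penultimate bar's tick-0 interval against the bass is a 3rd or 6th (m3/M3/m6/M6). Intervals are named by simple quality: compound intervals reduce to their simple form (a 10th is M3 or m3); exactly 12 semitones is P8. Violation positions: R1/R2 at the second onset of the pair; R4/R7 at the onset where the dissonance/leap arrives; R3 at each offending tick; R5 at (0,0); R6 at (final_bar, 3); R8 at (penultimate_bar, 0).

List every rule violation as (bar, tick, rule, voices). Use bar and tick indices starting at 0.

(0, 0, R5, (0, 2))
(1, 0, R2, (0, 2))
(1, 0, R3, (1, 2))
(1, 0, R7, (2,))
(1, 1, R3, (1, 2))
(1, 2, R3, (1, 2))
(1, 3, R3, (1, 2))
(2, 0, R1, (0, 2))
(3, 0, R1, (0, 2))
(3, 0, R3, (1, 2))
(3, 1, R3, (1, 2))
(3, 2, R3, (1, 2))
(3, 3, R3, (1, 2))
(4, 0, R1, (0, 2))
(4, 0, R3, (1, 2))
(4, 1, R3, (1, 2))
(4, 2, R3, (1, 2))
(4, 3, R3, (1, 2))
(6, 0, R2, (0, 2))
(7, 0, R1, (0, 2))
(7, 0, R8, (0, 2))
(8, 3, R6, (0, 2))

bar 0: v0=F3 v1=F4 v2=A4 downbeat M3
bar 1: v0=E3 v1=C4 v2=B3 downbeat P5
bar 2: v0=F3 v1=A3 v2=C4 downbeat P5
bar 3: v0=E3 v1=C4 v2=B3 downbeat P5
bar 4: v0=F3 v1=D4 v2=C4 downbeat P5
bar 5: v0=D3 v1=F3 v2=F4 downbeat m3
bar 6: v0=C3 v1=C4 v2=C4 downbeat P8
bar 7: v0=G3 v1=E4 v2=G4 downbeat P8
bar 8: v0=F3 v1=F4 v2=A4 downbeat M3
  -> R5 @ bar 0 tick 0 v(0, 2): opens on M3
  -> R2 @ bar 1 tick 0 v(0, 2): F3/A4 M3 -> E3/B3 P5 similar
  -> R3 @ bar 1 tick 0 v(1, 2): C4 above B3
  -> R7 @ bar 1 tick 0 v(2,): A4->B3 leap 10st
  -> R3 @ bar 1 tick 1 v(1, 2): C4 above B3
  -> R3 @ bar 1 tick 2 v(1, 2): C4 above B3
  -> R3 @ bar 1 tick 3 v(1, 2): C4 above B3
  -> R1 @ bar 2 tick 0 v(0, 2): E3/B3 P5 -> F3/C4 P5 similar
  -> R1 @ bar 3 tick 0 v(0, 2): F3/C4 P5 -> E3/B3 P5 similar
  -> R3 @ bar 3 tick 0 v(1, 2): C4 above B3
  -> R3 @ bar 3 tick 1 v(1, 2): C4 above B3
  -> R3 @ bar 3 tick 2 v(1, 2): C4 above B3
  -> R3 @ bar 3 tick 3 v(1, 2): C4 above B3
  -> R1 @ bar 4 tick 0 v(0, 2): E3/B3 P5 -> F3/C4 P5 similar
  -> R3 @ bar 4 tick 0 v(1, 2): D4 above C4
  -> R3 @ bar 4 tick 1 v(1, 2): D4 above C4
  -> R3 @ bar 4 tick 2 v(1, 2): D4 above C4
  -> R3 @ bar 4 tick 3 v(1, 2): D4 above C4
  -> R2 @ bar 6 tick 0 v(0, 2): D3/F4 m3 -> C3/C4 P8 similar
  -> R1 @ bar 7 tick 0 v(0, 2): C3/C4 P8 -> G3/G4 P8 similar
  -> R8 @ bar 7 tick 0 v(0, 2): penult P8 not 3rd/6th
  -> R6 @ bar 8 tick 3 v(0, 2): closes on M3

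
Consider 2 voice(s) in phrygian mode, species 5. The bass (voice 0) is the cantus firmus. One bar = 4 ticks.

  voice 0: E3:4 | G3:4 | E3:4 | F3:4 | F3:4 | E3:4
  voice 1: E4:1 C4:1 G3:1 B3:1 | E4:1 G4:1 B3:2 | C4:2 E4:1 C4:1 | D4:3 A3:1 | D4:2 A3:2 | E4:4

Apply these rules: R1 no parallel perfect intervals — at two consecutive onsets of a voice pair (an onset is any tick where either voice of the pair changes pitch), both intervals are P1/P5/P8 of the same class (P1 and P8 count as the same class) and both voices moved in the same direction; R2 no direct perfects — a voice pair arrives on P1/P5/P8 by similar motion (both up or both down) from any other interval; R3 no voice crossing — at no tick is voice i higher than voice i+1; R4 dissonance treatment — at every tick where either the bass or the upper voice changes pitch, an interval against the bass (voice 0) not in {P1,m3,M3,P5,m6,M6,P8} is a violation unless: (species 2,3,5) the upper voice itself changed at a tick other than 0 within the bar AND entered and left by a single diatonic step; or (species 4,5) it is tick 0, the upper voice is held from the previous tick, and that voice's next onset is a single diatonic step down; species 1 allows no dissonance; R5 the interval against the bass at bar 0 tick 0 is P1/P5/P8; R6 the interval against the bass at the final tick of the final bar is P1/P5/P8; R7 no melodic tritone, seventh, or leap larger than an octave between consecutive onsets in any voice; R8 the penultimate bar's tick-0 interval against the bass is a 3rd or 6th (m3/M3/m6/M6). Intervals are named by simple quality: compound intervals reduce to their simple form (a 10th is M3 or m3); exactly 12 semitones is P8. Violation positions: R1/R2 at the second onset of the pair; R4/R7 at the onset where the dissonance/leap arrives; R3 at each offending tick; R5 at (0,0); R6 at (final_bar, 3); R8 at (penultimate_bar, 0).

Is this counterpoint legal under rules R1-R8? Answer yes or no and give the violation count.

Yes (0 violations)

bar 0: v0=E3 v1=E4 (P8)
bar 1: v0=G3 v1=E4 (M6)
bar 2: v0=E3 v1=C4 (m6)
bar 3: v0=F3 v1=D4 (M6)
bar 4: v0=F3 v1=D4 (M6)
bar 5: v0=E3 v1=E4 (P8)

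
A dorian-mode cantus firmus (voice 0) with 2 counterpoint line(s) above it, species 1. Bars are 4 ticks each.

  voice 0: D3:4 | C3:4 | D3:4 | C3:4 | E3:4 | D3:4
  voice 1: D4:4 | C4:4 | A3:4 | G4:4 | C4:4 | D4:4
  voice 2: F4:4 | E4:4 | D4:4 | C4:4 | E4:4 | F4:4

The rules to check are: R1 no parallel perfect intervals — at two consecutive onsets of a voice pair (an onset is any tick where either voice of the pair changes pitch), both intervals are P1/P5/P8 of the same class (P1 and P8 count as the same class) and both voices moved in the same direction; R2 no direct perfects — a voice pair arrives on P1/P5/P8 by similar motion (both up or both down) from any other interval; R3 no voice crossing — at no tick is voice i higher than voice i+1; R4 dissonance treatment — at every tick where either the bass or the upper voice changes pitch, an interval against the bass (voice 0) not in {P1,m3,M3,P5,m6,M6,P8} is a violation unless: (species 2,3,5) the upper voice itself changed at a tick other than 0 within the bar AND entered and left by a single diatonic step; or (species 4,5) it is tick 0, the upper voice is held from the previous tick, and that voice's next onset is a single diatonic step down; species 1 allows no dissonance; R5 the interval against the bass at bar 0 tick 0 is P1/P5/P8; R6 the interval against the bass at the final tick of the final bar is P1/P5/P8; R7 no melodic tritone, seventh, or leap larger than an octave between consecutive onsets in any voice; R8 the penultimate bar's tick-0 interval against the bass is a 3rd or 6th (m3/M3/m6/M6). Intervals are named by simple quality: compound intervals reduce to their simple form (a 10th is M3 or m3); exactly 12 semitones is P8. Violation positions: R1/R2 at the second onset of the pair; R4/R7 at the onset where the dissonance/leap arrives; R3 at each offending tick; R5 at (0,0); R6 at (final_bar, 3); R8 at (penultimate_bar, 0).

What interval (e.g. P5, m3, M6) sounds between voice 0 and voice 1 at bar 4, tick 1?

voice 0=E3 voice 1=C4 -> m6

m6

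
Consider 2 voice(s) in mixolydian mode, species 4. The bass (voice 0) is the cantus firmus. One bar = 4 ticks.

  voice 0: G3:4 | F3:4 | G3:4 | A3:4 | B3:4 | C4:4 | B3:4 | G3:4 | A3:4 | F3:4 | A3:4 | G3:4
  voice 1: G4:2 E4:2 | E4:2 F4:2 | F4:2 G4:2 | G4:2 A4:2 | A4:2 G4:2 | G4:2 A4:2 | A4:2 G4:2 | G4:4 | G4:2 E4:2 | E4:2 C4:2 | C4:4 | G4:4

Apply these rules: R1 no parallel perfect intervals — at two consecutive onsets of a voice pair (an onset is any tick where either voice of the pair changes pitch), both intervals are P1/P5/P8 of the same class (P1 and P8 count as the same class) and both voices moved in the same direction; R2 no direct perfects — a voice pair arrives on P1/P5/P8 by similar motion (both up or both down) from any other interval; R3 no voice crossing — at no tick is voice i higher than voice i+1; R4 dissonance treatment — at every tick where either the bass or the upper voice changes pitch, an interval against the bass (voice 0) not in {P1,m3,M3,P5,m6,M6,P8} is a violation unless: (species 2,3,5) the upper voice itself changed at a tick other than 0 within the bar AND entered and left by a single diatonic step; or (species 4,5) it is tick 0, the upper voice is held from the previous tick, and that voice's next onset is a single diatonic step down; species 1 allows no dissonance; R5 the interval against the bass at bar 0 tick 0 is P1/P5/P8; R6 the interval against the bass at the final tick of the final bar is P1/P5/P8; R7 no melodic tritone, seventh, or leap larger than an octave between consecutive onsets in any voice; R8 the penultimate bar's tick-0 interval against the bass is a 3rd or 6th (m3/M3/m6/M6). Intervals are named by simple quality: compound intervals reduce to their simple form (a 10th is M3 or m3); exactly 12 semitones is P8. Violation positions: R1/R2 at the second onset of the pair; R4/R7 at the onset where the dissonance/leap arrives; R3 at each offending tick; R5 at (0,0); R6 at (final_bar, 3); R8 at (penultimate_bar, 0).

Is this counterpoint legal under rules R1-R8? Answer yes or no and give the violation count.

bar 0: v0=G3 v1=G4 (P8)
bar 1: v0=F3 v1=E4 (M7)
bar 2: v0=G3 v1=F4 (m7)
bar 3: v0=A3 v1=G4 (m7)
bar 4: v0=B3 v1=A4 (m7)
bar 5: v0=C4 v1=G4 (P5)
bar 6: v0=B3 v1=A4 (m7)
bar 7: v0=G3 v1=G4 (P8)
bar 8: v0=A3 v1=G4 (m7)
bar 9: v0=F3 v1=E4 (M7)
bar 10: v0=A3 v1=C4 (m3)
bar 11: v0=G3 v1=G4 (P8)
  R4 @ bar1.0: F3/E4 M7 untreated
  R4 @ bar2.0: G3/F4 m7 untreated
  R4 @ bar3.0: A3/G4 m7 untreated
  R4 @ bar8.0: A3/G4 m7 untreated
  R4 @ bar9.0: F3/E4 M7 untreated

No (5 violations)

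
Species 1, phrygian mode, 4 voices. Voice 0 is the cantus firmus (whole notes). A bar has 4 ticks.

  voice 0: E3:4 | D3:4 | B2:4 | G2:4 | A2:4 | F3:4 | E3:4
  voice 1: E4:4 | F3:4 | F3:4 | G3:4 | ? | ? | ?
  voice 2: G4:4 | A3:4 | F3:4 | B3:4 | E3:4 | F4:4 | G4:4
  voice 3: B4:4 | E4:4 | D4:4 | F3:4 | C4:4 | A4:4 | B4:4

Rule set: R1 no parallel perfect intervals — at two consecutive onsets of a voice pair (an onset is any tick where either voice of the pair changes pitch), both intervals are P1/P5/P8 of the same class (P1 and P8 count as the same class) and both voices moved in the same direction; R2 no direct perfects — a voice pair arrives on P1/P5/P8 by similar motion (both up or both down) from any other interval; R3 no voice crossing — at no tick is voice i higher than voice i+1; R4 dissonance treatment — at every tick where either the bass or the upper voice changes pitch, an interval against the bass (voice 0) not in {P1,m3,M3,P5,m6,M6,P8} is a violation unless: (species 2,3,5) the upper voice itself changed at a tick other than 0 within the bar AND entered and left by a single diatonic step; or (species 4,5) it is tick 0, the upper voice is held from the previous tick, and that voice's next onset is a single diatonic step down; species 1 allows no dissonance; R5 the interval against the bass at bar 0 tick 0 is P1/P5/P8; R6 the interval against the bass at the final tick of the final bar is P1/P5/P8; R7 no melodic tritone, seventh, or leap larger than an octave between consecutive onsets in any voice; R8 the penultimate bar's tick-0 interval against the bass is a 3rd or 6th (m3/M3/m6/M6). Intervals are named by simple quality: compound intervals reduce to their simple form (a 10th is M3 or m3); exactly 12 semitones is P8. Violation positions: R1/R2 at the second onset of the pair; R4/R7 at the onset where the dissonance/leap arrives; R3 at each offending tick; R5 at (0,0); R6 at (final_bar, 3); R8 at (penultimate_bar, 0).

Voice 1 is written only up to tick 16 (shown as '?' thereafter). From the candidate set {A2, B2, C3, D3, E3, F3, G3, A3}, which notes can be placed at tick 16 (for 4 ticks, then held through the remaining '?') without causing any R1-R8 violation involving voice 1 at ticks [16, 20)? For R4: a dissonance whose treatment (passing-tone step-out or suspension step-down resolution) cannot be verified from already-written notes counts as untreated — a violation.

A2: violates R2,R7
B2: violates R4
C3: legal
D3: violates R4
E3: violates R2
F3: violates R3
G3: violates R3,R4
A3: violates R1,R3

{C3}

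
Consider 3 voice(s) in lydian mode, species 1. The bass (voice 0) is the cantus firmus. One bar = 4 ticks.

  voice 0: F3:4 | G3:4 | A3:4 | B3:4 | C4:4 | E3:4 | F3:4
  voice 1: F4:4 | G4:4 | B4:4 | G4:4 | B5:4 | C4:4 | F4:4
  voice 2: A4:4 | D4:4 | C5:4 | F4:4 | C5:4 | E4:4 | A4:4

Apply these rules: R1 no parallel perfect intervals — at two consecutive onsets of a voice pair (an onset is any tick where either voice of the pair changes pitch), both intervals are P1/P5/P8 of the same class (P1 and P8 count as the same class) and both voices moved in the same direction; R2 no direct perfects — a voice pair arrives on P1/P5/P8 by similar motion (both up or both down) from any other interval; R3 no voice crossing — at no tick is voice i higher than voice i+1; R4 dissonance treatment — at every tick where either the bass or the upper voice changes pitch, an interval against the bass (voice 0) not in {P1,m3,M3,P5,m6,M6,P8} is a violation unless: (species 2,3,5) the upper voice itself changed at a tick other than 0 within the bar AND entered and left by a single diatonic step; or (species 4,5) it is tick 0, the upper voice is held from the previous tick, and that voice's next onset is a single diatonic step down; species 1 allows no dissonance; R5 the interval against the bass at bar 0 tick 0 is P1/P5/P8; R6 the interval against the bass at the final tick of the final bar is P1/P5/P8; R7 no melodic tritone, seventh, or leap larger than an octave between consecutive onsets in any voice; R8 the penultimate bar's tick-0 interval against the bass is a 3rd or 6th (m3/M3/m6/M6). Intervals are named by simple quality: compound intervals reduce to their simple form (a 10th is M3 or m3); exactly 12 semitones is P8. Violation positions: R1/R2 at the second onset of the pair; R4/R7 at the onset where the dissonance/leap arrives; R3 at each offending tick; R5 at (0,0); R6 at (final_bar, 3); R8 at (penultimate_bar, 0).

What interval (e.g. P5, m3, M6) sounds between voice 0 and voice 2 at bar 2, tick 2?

m3

voice 0=A3 voice 2=C5 -> m3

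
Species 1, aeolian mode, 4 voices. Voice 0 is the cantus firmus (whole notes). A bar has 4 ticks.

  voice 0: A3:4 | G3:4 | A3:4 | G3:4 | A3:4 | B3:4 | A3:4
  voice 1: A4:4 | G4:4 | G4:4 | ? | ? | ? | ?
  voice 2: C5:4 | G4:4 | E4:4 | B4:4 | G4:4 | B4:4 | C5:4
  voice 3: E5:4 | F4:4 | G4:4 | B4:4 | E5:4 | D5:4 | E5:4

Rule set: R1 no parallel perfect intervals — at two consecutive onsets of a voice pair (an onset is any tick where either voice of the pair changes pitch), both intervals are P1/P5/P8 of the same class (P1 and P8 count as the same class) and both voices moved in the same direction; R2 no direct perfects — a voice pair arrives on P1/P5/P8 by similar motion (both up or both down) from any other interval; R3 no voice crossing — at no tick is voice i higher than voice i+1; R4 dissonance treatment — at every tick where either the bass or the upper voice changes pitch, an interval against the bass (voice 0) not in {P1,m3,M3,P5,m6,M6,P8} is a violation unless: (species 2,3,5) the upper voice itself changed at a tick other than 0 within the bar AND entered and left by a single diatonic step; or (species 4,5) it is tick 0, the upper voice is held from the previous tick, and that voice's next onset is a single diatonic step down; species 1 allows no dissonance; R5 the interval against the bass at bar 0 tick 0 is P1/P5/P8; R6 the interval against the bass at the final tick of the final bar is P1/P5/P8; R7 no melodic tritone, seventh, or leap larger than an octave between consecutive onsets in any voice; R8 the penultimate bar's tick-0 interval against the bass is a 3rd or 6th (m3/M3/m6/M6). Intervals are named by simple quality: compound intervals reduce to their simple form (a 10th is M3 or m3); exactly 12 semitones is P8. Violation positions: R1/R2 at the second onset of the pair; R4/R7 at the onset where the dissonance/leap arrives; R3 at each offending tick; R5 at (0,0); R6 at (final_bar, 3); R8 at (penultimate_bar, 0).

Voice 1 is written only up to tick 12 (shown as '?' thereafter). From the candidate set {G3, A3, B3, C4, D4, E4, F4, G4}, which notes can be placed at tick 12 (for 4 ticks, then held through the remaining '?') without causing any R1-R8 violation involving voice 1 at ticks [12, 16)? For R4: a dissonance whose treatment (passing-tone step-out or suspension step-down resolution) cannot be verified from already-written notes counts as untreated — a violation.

G3: violates R2
A3: violates R4,R7
B3: legal
C4: violates R4
D4: violates R2
E4: legal
F4: violates R4
G4: legal

{B3, E4, G4}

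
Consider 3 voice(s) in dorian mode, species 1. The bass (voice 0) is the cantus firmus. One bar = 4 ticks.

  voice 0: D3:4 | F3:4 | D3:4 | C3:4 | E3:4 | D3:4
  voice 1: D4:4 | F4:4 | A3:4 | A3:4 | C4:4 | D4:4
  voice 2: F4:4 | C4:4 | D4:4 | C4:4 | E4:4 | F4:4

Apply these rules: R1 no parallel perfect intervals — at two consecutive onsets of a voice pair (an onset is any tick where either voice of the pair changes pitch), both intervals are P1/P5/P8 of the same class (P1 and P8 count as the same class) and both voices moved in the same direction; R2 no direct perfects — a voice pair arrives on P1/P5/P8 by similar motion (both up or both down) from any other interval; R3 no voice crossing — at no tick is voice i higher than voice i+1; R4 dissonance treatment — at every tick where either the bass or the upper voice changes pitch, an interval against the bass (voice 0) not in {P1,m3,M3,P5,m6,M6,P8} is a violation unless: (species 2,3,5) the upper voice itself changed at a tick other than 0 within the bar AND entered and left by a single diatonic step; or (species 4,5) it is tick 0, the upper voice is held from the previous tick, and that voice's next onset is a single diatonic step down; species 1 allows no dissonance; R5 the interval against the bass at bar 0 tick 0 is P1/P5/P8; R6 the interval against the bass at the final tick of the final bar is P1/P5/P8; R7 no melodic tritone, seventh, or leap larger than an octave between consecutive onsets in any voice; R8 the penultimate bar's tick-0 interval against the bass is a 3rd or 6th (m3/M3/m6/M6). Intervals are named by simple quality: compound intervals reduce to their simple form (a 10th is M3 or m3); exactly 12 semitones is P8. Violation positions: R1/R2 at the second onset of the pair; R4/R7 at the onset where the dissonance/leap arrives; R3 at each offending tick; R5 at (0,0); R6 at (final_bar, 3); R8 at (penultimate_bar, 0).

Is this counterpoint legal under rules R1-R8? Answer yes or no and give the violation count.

bar 0: v0=D3 v1=D4 v2=F4 (m3)
bar 1: v0=F3 v1=F4 v2=C4 (P5)
bar 2: v0=D3 v1=A3 v2=D4 (P8)
bar 3: v0=C3 v1=A3 v2=C4 (P8)
bar 4: v0=E3 v1=C4 v2=E4 (P8)
bar 5: v0=D3 v1=D4 v2=F4 (m3)
  R5 @ bar0.0: opens on m3
  R1 @ bar1.0: D3/D4 P8 -> F3/F4 P8 similar
  R3 @ bar1.0: F4 above C4
  R3 @ bar1.1: F4 above C4
  R3 @ bar1.2: F4 above C4
  R3 @ bar1.3: F4 above C4
  R2 @ bar2.0: F3/F4 P8 -> D3/A3 P5 similar
  R1 @ bar3.0: D3/D4 P8 -> C3/C4 P8 similar
  R1 @ bar4.0: C3/C4 P8 -> E3/E4 P8 similar
  R8 @ bar4.0: penult P8 not 3rd/6th
  R6 @ bar5.3: closes on m3

No (11 violations)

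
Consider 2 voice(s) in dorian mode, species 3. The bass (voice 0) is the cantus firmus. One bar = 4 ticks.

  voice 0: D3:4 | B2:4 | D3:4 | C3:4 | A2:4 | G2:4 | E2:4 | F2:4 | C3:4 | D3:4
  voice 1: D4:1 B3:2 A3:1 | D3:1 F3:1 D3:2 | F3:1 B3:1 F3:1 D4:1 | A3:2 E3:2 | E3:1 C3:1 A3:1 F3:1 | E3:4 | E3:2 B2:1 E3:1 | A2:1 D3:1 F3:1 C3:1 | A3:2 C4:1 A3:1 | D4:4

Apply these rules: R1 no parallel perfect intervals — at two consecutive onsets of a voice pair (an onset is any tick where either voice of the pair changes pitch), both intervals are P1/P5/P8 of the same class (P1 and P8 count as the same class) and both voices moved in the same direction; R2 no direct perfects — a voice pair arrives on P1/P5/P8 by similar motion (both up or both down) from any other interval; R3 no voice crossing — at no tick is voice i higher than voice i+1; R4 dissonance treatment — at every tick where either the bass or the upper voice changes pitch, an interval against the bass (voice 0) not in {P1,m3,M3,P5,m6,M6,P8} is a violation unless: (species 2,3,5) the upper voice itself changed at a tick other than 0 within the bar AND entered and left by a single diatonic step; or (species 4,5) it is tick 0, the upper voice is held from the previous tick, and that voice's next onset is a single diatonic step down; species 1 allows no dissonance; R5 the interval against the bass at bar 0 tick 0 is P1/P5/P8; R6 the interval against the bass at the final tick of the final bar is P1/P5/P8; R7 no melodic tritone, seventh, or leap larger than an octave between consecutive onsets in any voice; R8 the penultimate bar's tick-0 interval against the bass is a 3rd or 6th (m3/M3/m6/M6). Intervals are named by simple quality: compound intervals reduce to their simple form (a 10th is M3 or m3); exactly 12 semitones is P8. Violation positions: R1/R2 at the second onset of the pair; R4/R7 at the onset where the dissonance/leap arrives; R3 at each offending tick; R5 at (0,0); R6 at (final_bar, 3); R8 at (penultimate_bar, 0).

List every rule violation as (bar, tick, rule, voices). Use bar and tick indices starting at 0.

(1, 1, R4, (0, 1))
(2, 1, R7, (1,))
(2, 2, R7, (1,))
(9, 0, R2, (0, 1))

bar 0: v0=D3 v1=D4 downbeat P8
bar 1: v0=B2 v1=D3 downbeat m3
bar 2: v0=D3 v1=F3 downbeat m3
bar 3: v0=C3 v1=A3 downbeat M6
bar 4: v0=A2 v1=E3 downbeat P5
bar 5: v0=G2 v1=E3 downbeat M6
bar 6: v0=E2 v1=E3 downbeat P8
bar 7: v0=F2 v1=A2 downbeat M3
bar 8: v0=C3 v1=A3 downbeat M6
bar 9: v0=D3 v1=D4 downbeat P8
  -> R4 @ bar 1 tick 1 v(0, 1): B2/F3 TT untreated
  -> R7 @ bar 2 tick 1 v(1,): F3->B3 leap 6st
  -> R7 @ bar 2 tick 2 v(1,): B3->F3 leap 6st
  -> R2 @ bar 9 tick 0 v(0, 1): C3/A3 M6 -> D3/D4 P8 similar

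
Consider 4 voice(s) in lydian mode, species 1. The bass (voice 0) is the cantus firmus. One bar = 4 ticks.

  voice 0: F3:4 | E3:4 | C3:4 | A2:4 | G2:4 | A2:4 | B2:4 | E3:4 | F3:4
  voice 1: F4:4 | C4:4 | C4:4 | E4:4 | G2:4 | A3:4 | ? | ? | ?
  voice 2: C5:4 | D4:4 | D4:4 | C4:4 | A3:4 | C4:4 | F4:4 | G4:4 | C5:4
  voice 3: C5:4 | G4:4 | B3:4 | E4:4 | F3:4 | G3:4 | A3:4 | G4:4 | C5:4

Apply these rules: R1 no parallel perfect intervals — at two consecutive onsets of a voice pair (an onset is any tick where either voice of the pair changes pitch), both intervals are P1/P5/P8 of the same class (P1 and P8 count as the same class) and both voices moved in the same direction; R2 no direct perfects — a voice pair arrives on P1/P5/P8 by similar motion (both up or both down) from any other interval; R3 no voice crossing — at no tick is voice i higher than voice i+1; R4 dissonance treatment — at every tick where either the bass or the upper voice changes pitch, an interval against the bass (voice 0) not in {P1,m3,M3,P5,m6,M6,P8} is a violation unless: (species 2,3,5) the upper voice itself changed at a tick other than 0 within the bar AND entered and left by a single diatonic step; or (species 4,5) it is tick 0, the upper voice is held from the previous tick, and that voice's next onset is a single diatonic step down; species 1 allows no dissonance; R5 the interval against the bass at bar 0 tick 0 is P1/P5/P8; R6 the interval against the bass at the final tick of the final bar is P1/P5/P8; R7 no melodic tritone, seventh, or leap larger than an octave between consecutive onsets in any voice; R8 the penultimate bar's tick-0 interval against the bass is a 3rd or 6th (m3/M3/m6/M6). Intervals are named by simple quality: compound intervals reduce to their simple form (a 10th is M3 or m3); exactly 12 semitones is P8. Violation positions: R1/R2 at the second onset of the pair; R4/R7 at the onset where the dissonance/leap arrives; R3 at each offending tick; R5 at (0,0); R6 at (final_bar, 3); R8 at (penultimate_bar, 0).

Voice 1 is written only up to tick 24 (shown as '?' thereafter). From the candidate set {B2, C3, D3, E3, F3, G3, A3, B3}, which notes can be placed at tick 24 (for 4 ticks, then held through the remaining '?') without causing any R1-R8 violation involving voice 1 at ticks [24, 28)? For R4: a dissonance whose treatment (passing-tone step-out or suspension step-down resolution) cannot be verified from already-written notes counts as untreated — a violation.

{D3, G3}

B2: violates R7
C3: violates R4
D3: legal
E3: violates R4
F3: violates R4
G3: legal
A3: violates R4
B3: violates R1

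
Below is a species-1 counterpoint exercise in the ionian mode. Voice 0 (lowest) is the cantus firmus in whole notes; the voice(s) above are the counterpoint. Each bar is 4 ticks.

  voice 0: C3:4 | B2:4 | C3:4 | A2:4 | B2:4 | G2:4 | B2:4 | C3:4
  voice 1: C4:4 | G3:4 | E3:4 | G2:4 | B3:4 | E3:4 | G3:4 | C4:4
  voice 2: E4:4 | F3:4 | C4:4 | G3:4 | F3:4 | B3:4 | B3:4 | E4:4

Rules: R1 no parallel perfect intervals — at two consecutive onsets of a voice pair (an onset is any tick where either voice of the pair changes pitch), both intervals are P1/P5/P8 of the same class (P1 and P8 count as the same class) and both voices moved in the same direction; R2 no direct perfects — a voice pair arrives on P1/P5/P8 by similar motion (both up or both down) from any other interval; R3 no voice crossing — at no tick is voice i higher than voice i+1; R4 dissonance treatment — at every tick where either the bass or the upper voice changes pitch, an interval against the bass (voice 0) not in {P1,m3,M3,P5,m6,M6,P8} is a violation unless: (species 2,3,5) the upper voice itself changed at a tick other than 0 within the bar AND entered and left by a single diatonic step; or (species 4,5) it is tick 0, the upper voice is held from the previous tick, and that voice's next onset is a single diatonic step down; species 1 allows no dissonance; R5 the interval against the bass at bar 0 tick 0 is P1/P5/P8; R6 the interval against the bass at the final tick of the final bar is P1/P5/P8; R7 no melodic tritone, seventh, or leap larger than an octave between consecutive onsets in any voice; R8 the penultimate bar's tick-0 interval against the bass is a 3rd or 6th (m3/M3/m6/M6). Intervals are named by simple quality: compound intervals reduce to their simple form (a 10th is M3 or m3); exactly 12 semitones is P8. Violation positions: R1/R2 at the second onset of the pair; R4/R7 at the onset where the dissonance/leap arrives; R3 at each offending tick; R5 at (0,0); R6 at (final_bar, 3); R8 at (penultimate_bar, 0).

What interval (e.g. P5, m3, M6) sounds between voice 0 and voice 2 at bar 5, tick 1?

M3

voice 0=G2 voice 2=B3 -> M3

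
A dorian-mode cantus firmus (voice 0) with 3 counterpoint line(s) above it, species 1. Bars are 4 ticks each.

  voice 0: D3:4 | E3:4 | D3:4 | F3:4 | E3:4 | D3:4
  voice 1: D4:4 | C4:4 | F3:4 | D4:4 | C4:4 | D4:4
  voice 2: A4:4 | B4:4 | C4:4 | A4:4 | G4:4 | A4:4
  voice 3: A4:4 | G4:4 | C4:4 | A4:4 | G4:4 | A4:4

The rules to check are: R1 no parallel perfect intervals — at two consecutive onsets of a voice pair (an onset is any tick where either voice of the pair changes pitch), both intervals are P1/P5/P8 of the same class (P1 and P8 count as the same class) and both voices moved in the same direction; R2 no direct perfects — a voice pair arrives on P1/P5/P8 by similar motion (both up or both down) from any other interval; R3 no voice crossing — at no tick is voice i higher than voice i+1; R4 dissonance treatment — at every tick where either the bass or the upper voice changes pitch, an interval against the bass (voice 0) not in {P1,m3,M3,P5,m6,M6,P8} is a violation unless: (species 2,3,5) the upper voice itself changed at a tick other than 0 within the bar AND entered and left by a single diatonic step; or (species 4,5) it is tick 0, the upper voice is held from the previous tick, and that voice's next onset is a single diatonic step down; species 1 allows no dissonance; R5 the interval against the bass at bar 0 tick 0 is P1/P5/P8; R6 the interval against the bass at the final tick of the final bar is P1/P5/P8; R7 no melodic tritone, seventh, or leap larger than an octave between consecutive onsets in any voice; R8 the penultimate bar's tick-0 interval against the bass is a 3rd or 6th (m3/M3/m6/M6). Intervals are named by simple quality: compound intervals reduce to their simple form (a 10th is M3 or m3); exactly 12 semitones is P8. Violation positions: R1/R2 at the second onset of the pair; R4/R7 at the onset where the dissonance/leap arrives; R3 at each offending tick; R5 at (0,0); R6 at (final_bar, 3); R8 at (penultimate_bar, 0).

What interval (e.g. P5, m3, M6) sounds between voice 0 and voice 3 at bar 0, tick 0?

voice 0=D3 voice 3=A4 -> P5

P5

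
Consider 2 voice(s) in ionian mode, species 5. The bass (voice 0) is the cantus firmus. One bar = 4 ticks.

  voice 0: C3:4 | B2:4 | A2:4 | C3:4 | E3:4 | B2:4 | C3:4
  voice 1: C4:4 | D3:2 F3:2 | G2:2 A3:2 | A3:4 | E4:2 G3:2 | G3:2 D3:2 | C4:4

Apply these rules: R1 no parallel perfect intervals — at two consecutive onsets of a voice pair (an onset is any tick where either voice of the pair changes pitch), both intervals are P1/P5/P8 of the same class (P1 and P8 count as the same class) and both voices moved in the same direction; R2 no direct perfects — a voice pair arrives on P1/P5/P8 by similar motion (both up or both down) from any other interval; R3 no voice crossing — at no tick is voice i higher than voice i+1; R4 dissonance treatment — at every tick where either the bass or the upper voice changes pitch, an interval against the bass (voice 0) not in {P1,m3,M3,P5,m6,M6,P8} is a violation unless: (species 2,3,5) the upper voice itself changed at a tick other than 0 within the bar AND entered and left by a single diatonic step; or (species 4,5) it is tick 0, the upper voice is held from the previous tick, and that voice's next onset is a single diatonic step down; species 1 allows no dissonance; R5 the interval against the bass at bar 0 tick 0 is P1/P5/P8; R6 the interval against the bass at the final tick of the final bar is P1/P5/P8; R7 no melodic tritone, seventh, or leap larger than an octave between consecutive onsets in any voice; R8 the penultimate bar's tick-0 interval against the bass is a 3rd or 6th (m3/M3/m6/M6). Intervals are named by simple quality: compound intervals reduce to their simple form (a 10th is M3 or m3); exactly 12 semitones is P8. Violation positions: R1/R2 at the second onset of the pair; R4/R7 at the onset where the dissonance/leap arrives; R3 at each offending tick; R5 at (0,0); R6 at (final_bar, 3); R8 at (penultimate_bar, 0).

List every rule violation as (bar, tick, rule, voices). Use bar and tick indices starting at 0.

bar 0: v0=C3 v1=C4 downbeat P8
bar 1: v0=B2 v1=D3 downbeat m3
bar 2: v0=A2 v1=G2 downbeat M2
bar 3: v0=C3 v1=A3 downbeat M6
bar 4: v0=E3 v1=E4 downbeat P8
bar 5: v0=B2 v1=G3 downbeat m6
bar 6: v0=C3 v1=C4 downbeat P8
  -> R7 @ bar 1 tick 0 v(1,): C4->D3 leap 10st
  -> R4 @ bar 1 tick 2 v(0, 1): B2/F3 TT untreated
  -> R3 @ bar 2 tick 0 v(0, 1): A2 above G2
  -> R4 @ bar 2 tick 0 v(0, 1): A2/G2 M2 untreated
  -> R7 @ bar 2 tick 0 v(1,): F3->G2 leap 10st
  -> R3 @ bar 2 tick 1 v(0, 1): A2 above G2
  -> R7 @ bar 2 tick 2 v(1,): G2->A3 leap 14st
  -> R2 @ bar 4 tick 0 v(0, 1): C3/A3 M6 -> E3/E4 P8 similar
  -> R2 @ bar 6 tick 0 v(0, 1): B2/D3 m3 -> C3/C4 P8 similar
  -> R7 @ bar 6 tick 0 v(1,): D3->C4 leap 10st

(1, 0, R7, (1,))
(1, 2, R4, (0, 1))
(2, 0, R3, (0, 1))
(2, 0, R4, (0, 1))
(2, 0, R7, (1,))
(2, 1, R3, (0, 1))
(2, 2, R7, (1,))
(4, 0, R2, (0, 1))
(6, 0, R2, (0, 1))
(6, 0, R7, (1,))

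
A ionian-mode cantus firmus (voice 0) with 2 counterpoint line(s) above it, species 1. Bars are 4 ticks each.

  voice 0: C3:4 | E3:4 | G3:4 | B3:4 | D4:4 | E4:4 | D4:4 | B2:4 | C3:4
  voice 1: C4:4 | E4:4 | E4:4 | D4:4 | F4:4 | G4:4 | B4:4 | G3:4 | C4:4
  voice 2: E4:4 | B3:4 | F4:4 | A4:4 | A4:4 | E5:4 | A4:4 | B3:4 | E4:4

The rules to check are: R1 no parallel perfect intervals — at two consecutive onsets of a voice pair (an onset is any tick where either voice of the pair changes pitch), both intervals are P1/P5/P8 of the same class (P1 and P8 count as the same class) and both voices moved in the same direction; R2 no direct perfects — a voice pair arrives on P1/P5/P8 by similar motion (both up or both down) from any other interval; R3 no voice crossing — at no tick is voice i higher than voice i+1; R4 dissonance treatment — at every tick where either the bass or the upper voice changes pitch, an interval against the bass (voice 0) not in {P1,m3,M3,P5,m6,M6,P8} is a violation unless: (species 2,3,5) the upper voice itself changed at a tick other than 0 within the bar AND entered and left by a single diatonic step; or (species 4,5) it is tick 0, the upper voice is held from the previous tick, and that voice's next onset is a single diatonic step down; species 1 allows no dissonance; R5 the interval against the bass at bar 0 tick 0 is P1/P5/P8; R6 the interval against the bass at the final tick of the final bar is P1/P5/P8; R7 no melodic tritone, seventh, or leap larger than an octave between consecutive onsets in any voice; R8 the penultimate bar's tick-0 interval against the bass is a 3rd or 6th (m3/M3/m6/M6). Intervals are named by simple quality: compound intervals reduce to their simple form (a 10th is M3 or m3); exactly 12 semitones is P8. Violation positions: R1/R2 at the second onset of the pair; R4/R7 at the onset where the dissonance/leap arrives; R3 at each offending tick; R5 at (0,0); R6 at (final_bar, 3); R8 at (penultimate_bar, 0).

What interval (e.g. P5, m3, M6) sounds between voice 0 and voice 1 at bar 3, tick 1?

m3

voice 0=B3 voice 1=D4 -> m3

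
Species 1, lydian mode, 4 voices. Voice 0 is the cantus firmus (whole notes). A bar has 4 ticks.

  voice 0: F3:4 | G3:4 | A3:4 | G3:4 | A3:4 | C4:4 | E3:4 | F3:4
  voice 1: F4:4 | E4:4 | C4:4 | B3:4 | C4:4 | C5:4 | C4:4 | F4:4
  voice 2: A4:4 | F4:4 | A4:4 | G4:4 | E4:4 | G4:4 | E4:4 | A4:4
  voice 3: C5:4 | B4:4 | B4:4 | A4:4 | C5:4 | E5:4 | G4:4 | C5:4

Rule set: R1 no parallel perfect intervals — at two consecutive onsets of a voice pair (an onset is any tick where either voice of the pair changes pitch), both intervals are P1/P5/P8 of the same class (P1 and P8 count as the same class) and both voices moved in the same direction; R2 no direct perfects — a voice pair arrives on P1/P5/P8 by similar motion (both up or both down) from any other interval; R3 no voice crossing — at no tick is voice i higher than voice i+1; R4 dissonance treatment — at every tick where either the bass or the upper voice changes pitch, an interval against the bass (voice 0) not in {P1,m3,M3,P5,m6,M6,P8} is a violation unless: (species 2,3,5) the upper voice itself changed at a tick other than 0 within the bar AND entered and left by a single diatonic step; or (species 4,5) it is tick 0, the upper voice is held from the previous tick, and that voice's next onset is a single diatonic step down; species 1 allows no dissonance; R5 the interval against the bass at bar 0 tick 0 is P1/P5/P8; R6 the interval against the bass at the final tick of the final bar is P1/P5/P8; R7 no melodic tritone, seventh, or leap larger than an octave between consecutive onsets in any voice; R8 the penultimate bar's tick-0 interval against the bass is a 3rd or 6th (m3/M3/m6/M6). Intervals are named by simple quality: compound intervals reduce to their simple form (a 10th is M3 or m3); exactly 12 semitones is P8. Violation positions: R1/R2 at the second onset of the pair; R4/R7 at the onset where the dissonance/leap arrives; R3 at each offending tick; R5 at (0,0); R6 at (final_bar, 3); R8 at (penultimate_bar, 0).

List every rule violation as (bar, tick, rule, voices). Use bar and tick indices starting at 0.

bar 0: v0=F3 v1=F4 v2=A4 v3=C5 downbeat P5
bar 1: v0=G3 v1=E4 v2=F4 v3=B4 downbeat M3
bar 2: v0=A3 v1=C4 v2=A4 v3=B4 downbeat M2
bar 3: v0=G3 v1=B3 v2=G4 v3=A4 downbeat M2
bar 4: v0=A3 v1=C4 v2=E4 v3=C5 downbeat m3
bar 5: v0=C4 v1=C5 v2=G4 v3=E5 downbeat M3
bar 6: v0=E3 v1=C4 v2=E4 v3=G4 downbeat m3
bar 7: v0=F3 v1=F4 v2=A4 v3=C5 downbeat P5
  -> R5 @ bar 0 tick 0 v(0, 2): opens on M3
  -> R1 @ bar 1 tick 0 v(1, 3): F4/C5 P5 -> E4/B4 P5 similar
  -> R4 @ bar 1 tick 0 v(0, 2): G3/F4 m7 untreated
  -> R2 @ bar 2 tick 0 v(0, 2): G3/F4 m7 -> A3/A4 P8 similar
  -> R4 @ bar 2 tick 0 v(0, 3): A3/B4 M2 untreated
  -> R1 @ bar 3 tick 0 v(0, 2): A3/A4 P8 -> G3/G4 P8 similar
  -> R4 @ bar 3 tick 0 v(0, 3): G3/A4 M2 untreated
  -> R2 @ bar 4 tick 0 v(1, 3): B3/A4 m7 -> C4/C5 P8 similar
  -> R1 @ bar 5 tick 0 v(0, 2): A3/E4 P5 -> C4/G4 P5 similar
  -> R2 @ bar 5 tick 0 v(0, 1): A3/C4 m3 -> C4/C5 P8 similar
  -> R3 @ bar 5 tick 0 v(1, 2): C5 above G4
  -> R3 @ bar 5 tick 1 v(1, 2): C5 above G4
  -> R3 @ bar 5 tick 2 v(1, 2): C5 above G4
  -> R3 @ bar 5 tick 3 v(1, 2): C5 above G4
  -> R2 @ bar 6 tick 0 v(0, 2): C4/G4 P5 -> E3/E4 P8 similar
  -> R2 @ bar 6 tick 0 v(1, 3): C5/E5 M3 -> C4/G4 P5 similar
  -> R8 @ bar 6 tick 0 v(0, 2): penult P8 not 3rd/6th
  -> R1 @ bar 7 tick 0 v(1, 3): C4/G4 P5 -> F4/C5 P5 similar
  -> R2 @ bar 7 tick 0 v(0, 1): E3/C4 m6 -> F3/F4 P8 similar
  -> R2 @ bar 7 tick 0 v(0, 3): E3/G4 m3 -> F3/C5 P5 similar
  -> R6 @ bar 7 tick 3 v(0, 2): closes on M3

(0, 0, R5, (0, 2))
(1, 0, R1, (1, 3))
(1, 0, R4, (0, 2))
(2, 0, R2, (0, 2))
(2, 0, R4, (0, 3))
(3, 0, R1, (0, 2))
(3, 0, R4, (0, 3))
(4, 0, R2, (1, 3))
(5, 0, R1, (0, 2))
(5, 0, R2, (0, 1))
(5, 0, R3, (1, 2))
(5, 1, R3, (1, 2))
(5, 2, R3, (1, 2))
(5, 3, R3, (1, 2))
(6, 0, R2, (0, 2))
(6, 0, R2, (1, 3))
(6, 0, R8, (0, 2))
(7, 0, R1, (1, 3))
(7, 0, R2, (0, 1))
(7, 0, R2, (0, 3))
(7, 3, R6, (0, 2))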